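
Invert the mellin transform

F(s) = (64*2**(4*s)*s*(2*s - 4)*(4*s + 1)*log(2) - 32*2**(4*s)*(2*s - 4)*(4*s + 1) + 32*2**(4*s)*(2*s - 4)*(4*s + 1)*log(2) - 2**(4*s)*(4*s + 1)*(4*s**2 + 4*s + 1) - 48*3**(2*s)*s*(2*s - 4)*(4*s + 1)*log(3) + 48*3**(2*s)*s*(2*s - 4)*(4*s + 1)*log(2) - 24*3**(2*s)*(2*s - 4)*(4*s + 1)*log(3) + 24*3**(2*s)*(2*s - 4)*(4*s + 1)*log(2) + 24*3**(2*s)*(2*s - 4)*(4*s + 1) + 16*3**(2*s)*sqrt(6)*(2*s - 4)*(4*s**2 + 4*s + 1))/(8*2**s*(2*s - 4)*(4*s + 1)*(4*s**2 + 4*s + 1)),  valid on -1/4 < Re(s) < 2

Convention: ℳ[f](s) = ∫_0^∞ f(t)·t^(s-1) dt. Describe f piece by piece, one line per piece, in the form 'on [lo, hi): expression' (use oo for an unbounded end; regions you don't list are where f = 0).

on [0, 9/2): 2**(3/4)*t**(1/4)/2
on [9/2, 8): sqrt(2)*sqrt(t)*log(sqrt(2)*sqrt(t)/2)/2
on [8, oo): 4/t**2

invert the common scale on t to get t**(1/4) on [0, 9/4); sqrt(t)*log(sqrt(t)) on [9/4, 4); t**(-2) on [4, ∞)
invert the power substitution to get sqrt(t) on [0, 3/2); t*log(t) on [3/2, 2); t**(-4) on [2, ∞)
breakpoints 9/2, 8: one integral from each of the 3 segments
[0, 9/2) adds the kernel integral of 2**(3/4)*t**(1/4)/2
piece [9/2, 8): integrate sqrt(2)*sqrt(t)*log(sqrt(2)*sqrt(t)/2)/2 against the kernel
∫ 4/t**2·t^(s-1) over [8, ∞)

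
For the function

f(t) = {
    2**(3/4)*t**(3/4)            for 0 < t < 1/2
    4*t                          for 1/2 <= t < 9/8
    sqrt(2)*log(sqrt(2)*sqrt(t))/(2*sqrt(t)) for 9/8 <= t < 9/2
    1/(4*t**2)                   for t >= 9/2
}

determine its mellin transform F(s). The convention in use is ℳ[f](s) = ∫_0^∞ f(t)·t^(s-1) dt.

(324*2**(2*s)*(2*s - 4)*(2*s + 2)*(4*s**2 - 4*s + 1) - 324*2**(2*s)*(2*s - 4)*(4*s + 3)*(4*s**2 - 4*s + 1) - 216*3**(2*s)*s*(2*s - 4)*(2*s + 2)*(4*s + 3)*log(3) + 216*3**(2*s)*s*(2*s - 4)*(2*s + 2)*(4*s + 3)*log(2) - 108*3**(2*s)*(2*s - 4)*(2*s + 2)*(4*s + 3)*log(2) + 108*3**(2*s)*(2*s - 4)*(2*s + 2)*(4*s + 3) + 108*3**(2*s)*(2*s - 4)*(2*s + 2)*(4*s + 3)*log(3) + 729*3**(2*s)*(2*s - 4)*(4*s + 3)*(4*s**2 - 4*s + 1) + 108*6**(2*s)*s*(2*s - 4)*(2*s + 2)*(4*s + 3)*log(3) - 54*6**(2*s)*(2*s - 4)*(2*s + 2)*(4*s + 3)*log(3) - 54*6**(2*s)*(2*s - 4)*(2*s + 2)*(4*s + 3) - 2*6**(2*s)*(2*s + 2)*(4*s + 3)*(4*s**2 - 4*s + 1))/(81*2**(3*s)*(2*s - 4)*(2*s + 2)*(4*s + 3)*(4*s**2 - 4*s + 1))
  -3/4 < Re(s) < 2

peel off the common scale on t: t**(3/4) on [0, 1); 2*t on [1, 9/4); log(sqrt(t))/sqrt(t) on [9/4, 9); …
peel off the power substitution: t**(3/2) on [0, 1); 2*t**2 on [1, 3/2); log(t)/t on [3/2, 3); …
slice at 1/2, 9/8, 9/2, transform all 4 pieces, and sum them
segment [0, 1/2) carries 2**(3/4)*t**(3/4); integrate it
segment 1/2 to 9/8 holds 4*t; add its integral
on [9/8, 9/2): add ∫ sqrt(2)*log(sqrt(2)*sqrt(t))/(2*sqrt(t))·t^(s-1) dt
segment 9/2 to ∞ holds 1/(4*t**2); add its integral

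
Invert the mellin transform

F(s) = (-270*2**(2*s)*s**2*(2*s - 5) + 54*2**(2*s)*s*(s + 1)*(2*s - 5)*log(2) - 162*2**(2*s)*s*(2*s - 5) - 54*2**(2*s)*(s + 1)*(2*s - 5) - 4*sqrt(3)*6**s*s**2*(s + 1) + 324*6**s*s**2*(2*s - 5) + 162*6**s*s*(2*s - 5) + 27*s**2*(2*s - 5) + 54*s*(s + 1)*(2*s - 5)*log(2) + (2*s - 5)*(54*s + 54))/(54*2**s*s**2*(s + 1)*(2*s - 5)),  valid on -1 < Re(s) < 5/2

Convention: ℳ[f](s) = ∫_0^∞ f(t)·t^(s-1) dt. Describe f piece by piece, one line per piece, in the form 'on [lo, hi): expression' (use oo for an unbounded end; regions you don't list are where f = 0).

summing 4 kernel integrals split by 1/2, 2, 3 yields ℳ[f](s)
over [0, 1/2), the kernel integral of t enters the sum
for t in [1/2, 2): the term is ∫ log(t)·t^(s-1)
segment [2, 3) carries (t + 3); integrate it
[3, ∞) adds the kernel integral of t**(-5/2)

on [0, 1/2): t
on [1/2, 2): log(t)
on [2, 3): t + 3
on [3, oo): t**(-5/2)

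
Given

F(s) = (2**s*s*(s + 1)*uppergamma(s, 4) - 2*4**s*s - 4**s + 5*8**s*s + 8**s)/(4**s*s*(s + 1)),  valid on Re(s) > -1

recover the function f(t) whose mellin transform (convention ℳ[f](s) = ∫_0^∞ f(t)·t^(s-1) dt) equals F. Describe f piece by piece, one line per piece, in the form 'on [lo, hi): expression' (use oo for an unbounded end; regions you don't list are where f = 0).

linearity at 1, 2 turns ℳ[f](s) into 3 summed integrals
∫ t·t^(s-1) over [0, 1)
segment 1 to 2 holds (2*t + 1); add its integral
∫ over [2, ∞) of exp(-2*t)·t^(s-1) joins the sum

on [0, 1): t
on [1, 2): 2*t + 1
on [2, oo): exp(-2*t)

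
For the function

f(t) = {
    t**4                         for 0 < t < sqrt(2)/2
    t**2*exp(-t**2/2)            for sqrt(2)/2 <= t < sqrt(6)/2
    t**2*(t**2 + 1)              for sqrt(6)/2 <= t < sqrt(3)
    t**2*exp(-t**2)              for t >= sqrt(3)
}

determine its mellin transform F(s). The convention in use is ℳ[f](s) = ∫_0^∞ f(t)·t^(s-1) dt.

(2*2**(s/2)*(s + 2)*(s + 4)*uppergamma(s/2 + 1, 3) + 4*2**s*(s + 2)*(s + 4)*uppergamma(s/2 + 1, 1/4) - 4*2**s*(s + 2)*(s + 4)*uppergamma(s/2 + 1, 3/4) - 15*3**(s/2)*(s + 2) - 12*3**(s/2) + 48*6**(s/2)*(s + 2) + 24*6**(s/2) + s + 2)/(4*2**(s/2)*(s + 2)*(s + 4))
  Re(s) > -4

back out the shared t-power: t**2 on [0, sqrt(2)/2); exp(-t**2/2) on [sqrt(2)/2, sqrt(6)/2); t**2 + 1 on [sqrt(6)/2, sqrt(3)); …
the power substitution comes off first: t on [0, 1/2); exp(-t/2) on [1/2, 3/2); t + 1 on [3/2, 3); …
linearity at sqrt(2)/2, sqrt(6)/2, sqrt(3) turns ℳ[f](s) into 4 summed integrals
between 0 and sqrt(2)/2 the integrand is t**4·t^(s-1)
∫ t**2*exp(-t**2/2)·t^(s-1) over [sqrt(2)/2, sqrt(6)/2)
piece [sqrt(6)/2, sqrt(3)): integrate t**2*(t**2 + 1) against the kernel
between sqrt(3) and ∞ the integrand is t**2*exp(-t**2)·t^(s-1)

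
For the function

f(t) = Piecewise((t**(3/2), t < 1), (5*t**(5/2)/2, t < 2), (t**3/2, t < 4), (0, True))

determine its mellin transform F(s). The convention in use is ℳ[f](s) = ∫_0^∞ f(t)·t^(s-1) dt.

treat the 3 regions marked off by 1, 2 separately and sum
between 0 and 1 the integrand is t**(3/2)·t^(s-1)
segment 1 to 2 holds 5*t**(5/2)/2; add its integral
on [2, 4): add ∫ t**3/2·t^(s-1) dt

(-2**(s + 2)*(2*s + 3)*(2*s + 5) + 5*2**(s + 5/2)*(s + 3)*(2*s + 3) + 2**(2*s + 5)*(2*s + 3)*(2*s + 5) - 5*(s + 3)*(2*s + 3) + 2*(s + 3)*(2*s + 5))/((s + 3)*(2*s + 3)*(2*s + 5))
  Re(s) > -3/2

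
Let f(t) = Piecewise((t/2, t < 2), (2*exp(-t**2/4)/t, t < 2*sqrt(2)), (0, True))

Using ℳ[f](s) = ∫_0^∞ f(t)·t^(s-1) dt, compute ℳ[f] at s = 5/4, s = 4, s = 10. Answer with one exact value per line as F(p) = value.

F(5/4) = 2**(1/4)*(-uppergamma(1/8, 2) + uppergamma(1/8, 1) + 8/9)
F(4) = -8*sqrt(2)*exp(-2) - 4*sqrt(pi)*erfc(sqrt(2)) + 4*sqrt(pi)*erfc(1) + 8*exp(-1) + 16/5
F(10) = -26944*sqrt(2)*exp(-2) - 3360*sqrt(pi)*erfc(sqrt(2)) + 1024/11 + 3360*sqrt(pi)*erfc(1) + 13504*exp(-1)

remove the common scale on t first: t on [0, 1); exp(-t**2)/t on [1, sqrt(2))
invert the shared t-power to get t**2 on [0, 1); exp(-t**2) on [1, sqrt(2))
back out the power substitution: t on [0, 1); exp(-t) on [1, 2)
cuts at 2: linearity sums the 2 kernel integrals
on [0, 2) integrate f = t/2 against the kernel
on [2, 2*sqrt(2)) integrate f = 2*exp(-t**2/4)/t against the kernel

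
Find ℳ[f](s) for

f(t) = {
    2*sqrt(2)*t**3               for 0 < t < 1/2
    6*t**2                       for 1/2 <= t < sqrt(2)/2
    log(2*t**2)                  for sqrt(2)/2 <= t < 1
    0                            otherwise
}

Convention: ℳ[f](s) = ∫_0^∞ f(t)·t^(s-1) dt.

(12*2**(s/2)*s**2*(s + 3) + 8*2**(s/2)*(s + 2)*(s + 3) + 4*2**s*s*(s + 2)*(s + 3)*log(2) - 8*2**s*(s + 2)*(s + 3) + sqrt(2)*s**2*(s + 2) - 6*s**2*(s + 3))/(4*2**s*s**2*(s + 2)*(s + 3))
  Re(s) > -3

undo the power substitution: 2*sqrt(2)*t**(3/2) on [0, 1/4); 6*t on [1/4, 1/2); log(2*t) on [1/2, 1)
strip the common scale on t: t**(3/2) on [0, 1/2); 3*t on [1/2, 1); log(t) on [1, 2)
breakpoints 1/2, sqrt(2)/2: one integral from each of the 3 segments
the [0, 1/2) slice contributes ∫ 2*sqrt(2)*t**3·t^(s-1) dt
segment 1/2 to sqrt(2)/2 holds 6*t**2; add its integral
between sqrt(2)/2 and 1 the integrand is log(2*t**2)·t^(s-1)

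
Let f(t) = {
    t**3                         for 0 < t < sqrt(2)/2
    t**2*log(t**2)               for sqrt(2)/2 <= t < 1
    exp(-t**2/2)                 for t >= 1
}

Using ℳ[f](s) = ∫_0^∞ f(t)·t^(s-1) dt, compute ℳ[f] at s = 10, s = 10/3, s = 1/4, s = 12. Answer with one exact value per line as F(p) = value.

F(10) = -7/512 + sqrt(2)/1664 + log(2)/768 + 633*exp(-1/2)
F(10/3) = 2**(1/3)*(-684*2**(2/3) + 171 + 192*sqrt(2) + 456*log(2) + 19456*2**(1/3)*uppergamma(5/3, 1/2))/19456
F(1/4) = 2**(7/8)*(-832*2**(1/8) + 162*sqrt(2) + 468*log(2) + 416 + 1053*2**(1/4)*uppergamma(1/8, 1/2))/4212
F(12) = -127/12544 + sqrt(2)/3840 + log(2)/1792 + 6331*exp(-1/2)

back out the power substitution: t**(3/2) on [0, 1/2); t*log(t) on [1/2, 1); exp(-t/2) on [1, ∞)
treat the 3 regions marked off by sqrt(2)/2, 1 separately and sum
[0, sqrt(2)/2) adds the kernel integral of t**3
∫ t**2*log(t**2)·t^(s-1) over [sqrt(2)/2, 1)
segment 1 to ∞ holds exp(-t**2/2); add its integral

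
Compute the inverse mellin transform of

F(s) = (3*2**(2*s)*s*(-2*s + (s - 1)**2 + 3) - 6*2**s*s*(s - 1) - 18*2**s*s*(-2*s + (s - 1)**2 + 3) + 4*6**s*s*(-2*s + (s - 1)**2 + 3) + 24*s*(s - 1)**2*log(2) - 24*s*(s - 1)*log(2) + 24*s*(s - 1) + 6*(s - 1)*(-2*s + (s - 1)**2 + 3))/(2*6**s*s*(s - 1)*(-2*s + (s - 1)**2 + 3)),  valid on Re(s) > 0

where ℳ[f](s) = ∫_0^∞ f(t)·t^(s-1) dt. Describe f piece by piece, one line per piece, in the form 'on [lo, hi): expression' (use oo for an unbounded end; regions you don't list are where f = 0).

back out the shared t-power: 3*t on [0, 1/6); log(3*t)/(3*t) on [1/6, 1/3); 3 on [1/3, 2/3); …
peel off the common scale on t: t on [0, 1/2); log(t)/t on [1/2, 1); 3 on [1, 2); …
decompose at 1/6, 1/3, 2/3; ℳ[f](s) sums the 4 pieces' integrals
segment [0, 1/6) carries 3; integrate it
segment 1/6 to 1/3 holds log(3*t)/(3*t**2); add its integral
on [1/3, 2/3) integrate f = 3/t against the kernel
piece [2/3, 1): integrate 2/t against the kernel

on [0, 1/6): 3
on [1/6, 1/3): log(3*t)/(3*t**2)
on [1/3, 2/3): 3/t
on [2/3, 1): 2/t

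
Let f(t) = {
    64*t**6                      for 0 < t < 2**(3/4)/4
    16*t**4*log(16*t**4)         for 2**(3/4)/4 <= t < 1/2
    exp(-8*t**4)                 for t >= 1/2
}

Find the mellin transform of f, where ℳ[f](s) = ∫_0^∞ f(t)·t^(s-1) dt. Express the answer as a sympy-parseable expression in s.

(2**(3/4)/4)**s*(-16*2**(s/4)*(s + 6) + 2**(s/2)*(s + 6)*(s**2 + 8*s + 16)*uppergamma(s/4, 1/2) + s*(s + 6)*log(4) + 8*s + 8*(s + 6)*log(2) + sqrt(2)*(s**2 + 8*s + 16) + 48)/(4*(s + 6)*(s**2 + 8*s + 16))
  Re(s) > -6

back out the common scale on t: t**6 on [0, 2**(3/4)/2); t**4*log(t**4) on [2**(3/4)/2, 1); exp(-t**4/2) on [1, ∞)
undo the power substitution: t**3 on [0, sqrt(2)/2); t**2*log(t**2) on [sqrt(2)/2, 1); exp(-t**2/2) on [1, ∞)
peel off the power substitution: t**(3/2) on [0, 1/2); t*log(t) on [1/2, 1); exp(-t/2) on [1, ∞)
breakpoints 2**(3/4)/4, 1/2: one integral from each of the 3 segments
on [0, 2**(3/4)/4) integrate f = 64*t**6 against the kernel
over [2**(3/4)/4, 1/2), the kernel integral of 16*t**4*log(16*t**4) enters the sum
∫ over [1/2, ∞) of exp(-8*t**4)·t^(s-1) joins the sum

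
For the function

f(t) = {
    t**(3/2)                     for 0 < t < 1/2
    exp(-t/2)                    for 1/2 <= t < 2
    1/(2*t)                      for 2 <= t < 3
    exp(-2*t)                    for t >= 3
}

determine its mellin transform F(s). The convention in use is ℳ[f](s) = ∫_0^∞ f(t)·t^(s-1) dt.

(12*24**s*(s - 1)*(2*s + 3)*uppergamma(s, 1/4) - 12*24**s*(s - 1)*(2*s + 3)*uppergamma(s, 1) - 3*24**s*(2*s + 3) + 2*36**s*(2*s + 3) + 12*6**s*(s - 1)*(2*s + 3)*uppergamma(s, 6) + 6*sqrt(2)*6**s*(s - 1))/(12*12**s*(s - 1)*(2*s + 3))
  Re(s) > -3/2

f breaks at 1/2, 2, 3 into 4 integrals to sum
for t in [0, 1/2): the term is ∫ t**(3/2)·t^(s-1)
between 1/2 and 2 the integrand is exp(-t/2)·t^(s-1)
[2, 3) adds the kernel integral of 1/(2*t)
segment [3, ∞) carries exp(-2*t); integrate it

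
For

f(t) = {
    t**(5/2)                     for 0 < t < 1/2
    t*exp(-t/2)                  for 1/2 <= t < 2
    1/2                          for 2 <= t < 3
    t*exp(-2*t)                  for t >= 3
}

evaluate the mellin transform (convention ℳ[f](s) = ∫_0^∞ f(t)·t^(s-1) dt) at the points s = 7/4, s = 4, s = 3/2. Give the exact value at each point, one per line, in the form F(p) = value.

F(7/4) = -4*2**(3/4)*uppergamma(11/4, 1) - 537*2**(3/4)/952 + 2**(1/4)*uppergamma(11/4, 6)/8 + 6*3**(3/4)/7 + 4*2**(3/4)*uppergamma(11/4, 1/4)
F(4) = -2080*exp(-1) + sqrt(2)/832 + 345*exp(-6)/4 + 65/8 + 7889*exp(-1/4)/8
F(3/2) = -10*sqrt(2)*exp(-1) - 3*sqrt(2)*sqrt(pi)*erfc(1) - 2*sqrt(2)/3 + 3*sqrt(2)*sqrt(pi)*erfc(sqrt(6))/32 + 15*sqrt(3)*exp(-6)/8 + 1/64 + sqrt(3) + 3*sqrt(2)*sqrt(pi)*erfc(1/2) + 7*sqrt(2)*exp(-1/4)/2

the shared t-power comes off first: t**(3/2) on [0, 1/2); exp(-t/2) on [1/2, 2); 1/(2*t) on [2, 3); …
breakpoints 1/2, 2, 3: one integral from each of the 4 segments
on [0, 1/2) integrate f = t**(5/2) against the kernel
the [1/2, 2) slice contributes ∫ t*exp(-t/2)·t^(s-1) dt
for t in [2, 3): the term is ∫ 1/2·t^(s-1)
over [3, ∞), the kernel integral of t*exp(-2*t) enters the sum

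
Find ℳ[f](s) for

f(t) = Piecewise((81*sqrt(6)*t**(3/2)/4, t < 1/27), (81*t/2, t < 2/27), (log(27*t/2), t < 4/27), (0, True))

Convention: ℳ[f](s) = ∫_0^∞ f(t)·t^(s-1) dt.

(2**(2*s)*s*(s + 1)*(2*s + 3)*log(4) - 2*2**(2*s)*(s + 1)*(2*s + 3) + 6*2**s*s**2*(2*s + 3) + 2*2**s*(s + 1)*(2*s + 3) + sqrt(2)*s**2*(s + 1) - 3*s**2*(2*s + 3))/(2*27**s*s**2*(s + 1)*(2*s + 3))
  Re(s) > -3/2

strip the common scale on t: 27*sqrt(2)*t**(3/2)/4 on [0, 1/9); 27*t/2 on [1/9, 2/9); log(9*t/2) on [2/9, 4/9)
invert the common scale on t to get 3*sqrt(6)*t**(3/2)/4 on [0, 1/3); 9*t/2 on [1/3, 2/3); log(3*t/2) on [2/3, 4/3)
invert the common scale on t to get t**(3/2) on [0, 1/2); 3*t on [1/2, 1); log(t) on [1, 2)
cuts at 1/27, 2/27: linearity sums the 3 kernel integrals
segment 0 to 1/27 holds 81*sqrt(6)*t**(3/2)/4; add its integral
on [1/27, 2/27) integrate f = 81*t/2 against the kernel
the [2/27, 4/27) slice contributes ∫ log(27*t/2)·t^(s-1) dt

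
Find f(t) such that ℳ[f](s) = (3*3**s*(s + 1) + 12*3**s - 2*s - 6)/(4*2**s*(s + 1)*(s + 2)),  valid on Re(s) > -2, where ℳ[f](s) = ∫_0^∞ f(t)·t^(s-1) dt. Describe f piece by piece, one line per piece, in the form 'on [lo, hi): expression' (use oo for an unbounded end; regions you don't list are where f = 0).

peel off the shared t-power: t on [0, 1/2); 2 - t on [1/2, 3/2)
split f at 1/2: ℳ[f](s) collects 2 kernel integrals
on [0, 1/2): add ∫ t**2·t^(s-1) dt
for t in [1/2, 3/2): the term is ∫ t*(2 - t)·t^(s-1)

on [0, 1/2): t**2
on [1/2, 3/2): t*(2 - t)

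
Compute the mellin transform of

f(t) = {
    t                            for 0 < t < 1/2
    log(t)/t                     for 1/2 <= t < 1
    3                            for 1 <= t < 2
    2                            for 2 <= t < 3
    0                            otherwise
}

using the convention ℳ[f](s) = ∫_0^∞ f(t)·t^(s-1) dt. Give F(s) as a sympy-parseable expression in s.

split f at 1/2, 1, 2: ℳ[f](s) collects 4 kernel integrals
[0, 1/2) adds the kernel integral of t
∫ over [1/2, 1) of log(t)/t·t^(s-1) joins the sum
segment 1 to 2 holds 3; add its integral
over [2, 3), the kernel integral of 2 enters the sum

(2*2**(2*s)*(s + 1)*(s**2 - 2*s + 1) - 2*2**s*s*(s + 1) - 6*2**s*(s + 1)*(s**2 - 2*s + 1) + 4*6**s*(s + 1)*(s**2 - 2*s + 1) + 4*s**2*(s + 1)*log(2) - 4*s*(s + 1)*log(2) + 4*s*(s + 1) + s*(s**2 - 2*s + 1))/(2*2**s*s*(s + 1)*(s**2 - 2*s + 1))
  Re(s) > -1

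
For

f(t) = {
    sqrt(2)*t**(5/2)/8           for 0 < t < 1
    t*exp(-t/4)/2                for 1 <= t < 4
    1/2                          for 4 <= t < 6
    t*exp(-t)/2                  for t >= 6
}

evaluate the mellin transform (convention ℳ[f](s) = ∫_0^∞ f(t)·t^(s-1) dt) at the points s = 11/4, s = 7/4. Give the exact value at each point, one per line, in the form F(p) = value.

F(11/4) = -64*sqrt(2)*uppergamma(15/4, 1) - 2677*sqrt(2)/462 + uppergamma(15/4, 6)/2 + 72*6**(3/4)/11 + 64*sqrt(2)*uppergamma(15/4, 1/4)
F(7/4) = -16*sqrt(2)*uppergamma(11/4, 1) - 537*sqrt(2)/238 + uppergamma(11/4, 6)/2 + 12*6**(3/4)/7 + 16*sqrt(2)*uppergamma(11/4, 1/4)

strip the common scale on t: t**(5/2) on [0, 1/2); t*exp(-t/2) on [1/2, 2); 1/2 on [2, 3); …
remove the shared t-power first: t**(7/2) on [0, 1/2); t**2*exp(-t/2) on [1/2, 2); t/2 on [2, 3); …
peel off the shared t-power: t**(3/2) on [0, 1/2); exp(-t/2) on [1/2, 2); 1/(2*t) on [2, 3); …
slice at 1, 4, 6, transform all 4 pieces, and sum them
∫ sqrt(2)*t**(5/2)/8·t^(s-1) over [0, 1)
[1, 4) adds the kernel integral of t*exp(-t/4)/2
over [4, 6), the kernel integral of 1/2 enters the sum
the [6, ∞) slice contributes ∫ t*exp(-t)/2·t^(s-1) dt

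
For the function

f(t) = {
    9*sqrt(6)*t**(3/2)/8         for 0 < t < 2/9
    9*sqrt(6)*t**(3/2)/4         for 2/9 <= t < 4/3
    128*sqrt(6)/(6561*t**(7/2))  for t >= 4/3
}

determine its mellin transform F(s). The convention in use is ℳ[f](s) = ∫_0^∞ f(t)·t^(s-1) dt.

back out the common scale on t: 3*t**(3/2)/2 on [0, 1/3); 3*t**(3/2) on [1/3, 2); 16/(81*t**(7/2)) on [2, ∞)
back out the shared t-power: 3*t/2 on [0, 1/3); 3*t on [1/3, 2); 16/(81*t**4) on [2, ∞)
peel off the common scale on t: t on [0, 1/2); 2*t on [1/2, 3); t**(-4) on [3, ∞)
the 3 pieces separated at 2/9, 4/3 each add one integral
[0, 2/9) adds the kernel integral of 9*sqrt(6)*t**(3/2)/8
the [2/9, 4/3) slice contributes ∫ 9*sqrt(6)*t**(3/2)/4·t^(s-1) dt
∫ 128*sqrt(6)/(6561*t**(7/2))·t^(s-1) over [4/3, ∞)

2**s*3**(-2*s - 9/2)*(6**(s + 1/2)*(-4*s - 6) + 6**(s + 5/2)*(54*s - 189) - 162*s + 567)/((2*s - 7)*(2*s + 3))
  -3/2 < Re(s) < 7/2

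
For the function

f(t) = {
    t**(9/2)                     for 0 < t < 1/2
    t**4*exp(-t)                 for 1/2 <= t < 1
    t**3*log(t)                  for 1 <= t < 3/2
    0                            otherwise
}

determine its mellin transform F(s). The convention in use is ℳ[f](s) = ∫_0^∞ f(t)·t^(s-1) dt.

back out the shared t-power: t**(5/2) on [0, 1/2); t**2*exp(-t) on [1/2, 1); t*log(t) on [1, 3/2)
remove the shared t-power first: sqrt(t) on [0, 1/2); exp(-t) on [1/2, 1); log(t)/t on [1, 3/2)
integrate the 3 segments split at 1/2, 1, then add the results
on [0, 1/2) integrate f = t**(9/2) against the kernel
∫ t**4*exp(-t)·t^(s-1) over [1/2, 1)
∫ over [1, 3/2) of t**3*log(t)·t^(s-1) joins the sum

(16*2**s*(2*s + 9)*(2*s - (s + 4)**2 + 7)*uppergamma(s + 4, 1/2) - 16*2**s*(2*s + 9)*(2*s - (s + 4)**2 + 7)*uppergamma(s + 4, 1) - 16*2**s*(2*s + 9) + 3**s*(s + 4)*(2*s + 9)*(-54*log(3) + 54*log(2)) + 3**s*(2*s + 9)*(-54*log(2) + 54*log(3)) + 54*3**s*(2*s + 9) + sqrt(2)*(2*s - (s + 4)**2 + 7))/(16*2**s*(2*s + 9)*(2*s - (s + 4)**2 + 7))
  Re(s) > -9/2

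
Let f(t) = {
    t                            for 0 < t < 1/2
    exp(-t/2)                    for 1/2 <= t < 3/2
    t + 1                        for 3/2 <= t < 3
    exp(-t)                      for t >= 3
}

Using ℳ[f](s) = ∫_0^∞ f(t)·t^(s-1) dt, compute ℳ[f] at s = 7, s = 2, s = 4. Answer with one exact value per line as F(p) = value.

F(7) = -6243201*exp(-3/4)/32 + 13977*exp(-3) + 1009711/896 + 3786745*exp(-1/4)/32
F(2) = -7*exp(-3/4) + 4*exp(-3) + 5*exp(-1/4) + 271/24
F(4) = -807*exp(-3/4)/4 + 78*exp(-3) + 21143/320 + 493*exp(-1/4)/4

treat the 4 regions marked off by 1/2, 3/2, 3 separately and sum
piece [0, 1/2): integrate t against the kernel
over [1/2, 3/2), the kernel integral of exp(-t/2) enters the sum
[3/2, 3) adds the kernel integral of (t + 1)
[3, ∞) adds the kernel integral of exp(-t)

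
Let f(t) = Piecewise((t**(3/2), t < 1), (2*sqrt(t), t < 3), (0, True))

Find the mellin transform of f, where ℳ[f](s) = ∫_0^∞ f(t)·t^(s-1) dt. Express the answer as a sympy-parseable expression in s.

f breaks at 1 into 2 integrals to sum
between 0 and 1 the integrand is t**(3/2)·t^(s-1)
for t in [1, 3): the term is ∫ 2*sqrt(t)·t^(s-1)

(4*sqrt(3)*3**s*(2*s + 3) - 4*s - 10)/((2*s + 1)*(2*s + 3))
  Re(s) > -3/2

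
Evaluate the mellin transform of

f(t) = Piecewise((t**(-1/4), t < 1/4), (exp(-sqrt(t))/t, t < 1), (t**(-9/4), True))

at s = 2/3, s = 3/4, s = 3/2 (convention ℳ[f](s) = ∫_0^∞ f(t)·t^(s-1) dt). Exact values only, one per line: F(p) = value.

reversing the shared t-power: t**(3/4) on [0, 1/4); exp(-sqrt(t)) on [1/4, 1); t**(-5/4) on [1, ∞)
strip the power substitution: t**(3/2) on [0, 1/2); exp(-t) on [1/2, 1); t**(-5/2) on [1, ∞)
f breaks at 1/4, 1 into 3 integrals to sum
segment 0 to 1/4 holds t**(-1/4); add its integral
on [1/4, 1): add ∫ exp(-sqrt(t))/t·t^(s-1) dt
for t in [1, ∞): the term is ∫ t**(-9/4)·t^(s-1)

F(2/3) = -2*uppergamma(-2/3, 1) + 12/19 + 2*uppergamma(-2/3, 1/2) + 6*2**(1/6)/5
F(3/4) = -4*sqrt(pi)*erfc(sqrt(2)/2) - 4*exp(-1) + 4*sqrt(pi)*erfc(1) + 5/3 + 4*sqrt(2)*exp(-1/2)
F(3/2) = -2*exp(-1) + sqrt(2)/10 + 2*exp(-1/2) + 4/3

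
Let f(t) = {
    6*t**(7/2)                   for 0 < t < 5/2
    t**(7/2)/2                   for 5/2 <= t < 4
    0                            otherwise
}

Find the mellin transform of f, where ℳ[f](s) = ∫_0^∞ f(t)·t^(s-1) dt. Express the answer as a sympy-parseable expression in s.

(4**(s + 7/2) + 11*(5/2)**(s + 7/2))/(2*s + 7)
  Re(s) > -7/2

breakpoints 5/2: one integral from each of the 2 segments
∫ 6*t**(7/2)·t^(s-1) over [0, 5/2)
∫ t**(7/2)/2·t^(s-1) over [5/2, 4)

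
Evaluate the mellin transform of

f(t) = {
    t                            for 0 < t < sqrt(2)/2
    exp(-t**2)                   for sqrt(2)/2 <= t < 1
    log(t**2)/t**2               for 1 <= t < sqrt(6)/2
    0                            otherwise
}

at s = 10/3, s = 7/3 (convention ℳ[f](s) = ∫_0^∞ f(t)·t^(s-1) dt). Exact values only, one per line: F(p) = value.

reversing the power substitution: sqrt(t) on [0, 1/2); exp(-t) on [1/2, 1); log(t)/t on [1, 3/2)
split f at sqrt(2)/2, 1: ℳ[f](s) collects 3 kernel integrals
on [0, sqrt(2)/2) integrate f = t against the kernel
piece [sqrt(2)/2, 1): integrate exp(-t**2) against the kernel
on [1, sqrt(6)/2): add ∫ log(t**2)/t**2·t^(s-1) dt

F(10/3) = -9*2**(1/3)*3**(2/3)/16 - 3*2**(1/3)*3**(2/3)*log(2)/8 - uppergamma(5/3, 1)/2 + 3*2**(5/6)/104 + uppergamma(5/3, 1/2)/2 + 3*2**(1/3)*3**(2/3)*log(3)/8 + 9/8
F(7/3) = -9*2**(5/6)*3**(1/6) - uppergamma(7/6, 1)/2 + 3*2**(1/3)/40 + uppergamma(7/6, 1/2)/2 + log(3**(3*2**(5/6)*3**(1/6)/2)/2**(3*2**(5/6)*3**(1/6)/2)) + 18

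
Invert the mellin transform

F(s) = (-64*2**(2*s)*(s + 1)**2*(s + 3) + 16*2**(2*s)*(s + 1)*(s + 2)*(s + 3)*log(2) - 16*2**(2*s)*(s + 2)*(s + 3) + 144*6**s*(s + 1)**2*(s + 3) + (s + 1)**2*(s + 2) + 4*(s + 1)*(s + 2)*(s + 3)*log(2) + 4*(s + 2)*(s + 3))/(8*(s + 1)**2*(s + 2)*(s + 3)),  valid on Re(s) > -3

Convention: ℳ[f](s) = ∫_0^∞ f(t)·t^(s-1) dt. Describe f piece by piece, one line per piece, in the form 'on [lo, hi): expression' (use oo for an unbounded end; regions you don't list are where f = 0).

on [0, 1): t**3/8
on [1, 4): t*log(t/2)/2
on [4, 6): t**2/2

back out the common scale on t: t**3 on [0, 1/2); t*log(t) on [1/2, 2); 2*t**2 on [2, 3)
remove the shared t-power first: t**2 on [0, 1/2); log(t) on [1/2, 2); 2*t on [2, 3)
along the cuts 1, 4, ℳ[f](s) splits into 3 integrals
∫ t**3/8·t^(s-1) over [0, 1)
over [1, 4), the kernel integral of t*log(t/2)/2 enters the sum
piece [4, 6): integrate t**2/2 against the kernel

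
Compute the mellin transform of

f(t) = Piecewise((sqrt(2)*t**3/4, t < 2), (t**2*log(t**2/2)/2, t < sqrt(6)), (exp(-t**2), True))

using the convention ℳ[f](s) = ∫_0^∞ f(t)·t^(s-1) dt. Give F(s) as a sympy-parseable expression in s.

2**(s/2)*(-12**(s/2)*s*(s + 3)*log(2) - 2*12**(s/2)*(s + 3)*log(2) + 2*12**(s/2)*(s + 3) + 4*12**(s/2)*sqrt(2)*(s**2/4 + s + 1) + 3*18**(s/2)*s*(s + 3)*log(3)/2 - 3*18**(s/2)*(s + 3) + 3*18**(s/2)*(s + 3)*log(3) + 3**(s/2)*(s + 3)*(s**2/4 + s + 1)*uppergamma(s/2, 6))/(2*6**(s/2)*(s + 3)*(s**2/4 + s + 1))
  Re(s) > -3

reversing the power substitution: sqrt(2)*t**(3/2)/4 on [0, 4); t*log(t/2)/2 on [4, 6); exp(-t) on [6, ∞)
back out the common scale on t: t**(3/2) on [0, 2); t*log(t) on [2, 3); exp(-2*t) on [3, ∞)
split f at 2, sqrt(6): ℳ[f](s) collects 3 kernel integrals
the [0, 2) slice contributes ∫ sqrt(2)*t**3/4·t^(s-1) dt
between 2 and sqrt(6) the integrand is t**2*log(t**2/2)/2·t^(s-1)
on [sqrt(6), ∞): add ∫ exp(-t**2)·t^(s-1) dt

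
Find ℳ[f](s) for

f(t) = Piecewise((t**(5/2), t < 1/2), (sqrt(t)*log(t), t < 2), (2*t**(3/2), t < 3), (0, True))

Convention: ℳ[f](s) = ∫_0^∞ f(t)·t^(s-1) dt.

back out the shared t-power: t**2 on [0, 1/2); log(t) on [1/2, 2); 2*t on [2, 3)
cuts at 1/2, 2: linearity sums the 3 kernel integrals
on [0, 1/2): add ∫ t**(5/2)·t^(s-1) dt
segment [1/2, 2) carries sqrt(t)*log(t); integrate it
∫ over [2, 3) of 2*t**(3/2)·t^(s-1) joins the sum

2**(-s - 3/2)*(-2**(2*s + 4)*(2*s + 3)*(2*s + 5) + 2**(2*s + 5)*(-2*s - 5)*(2*s + 1)**2 + 8*4**s*(2*s + 1)*(2*s + 3)*(2*s + 5)*log(2) + 6**(s + 3/2)*(2*s + 1)**2*(8*s + 20) + (2*s + 1)**2*(2*s + 3) + 4*(2*s + 1)*(2*s + 3)*(2*s + 5)*log(2) + 8*(2*s + 3)*(2*s + 5))/((2*s + 1)**2*(2*s + 3)*(2*s + 5))
  Re(s) > -5/2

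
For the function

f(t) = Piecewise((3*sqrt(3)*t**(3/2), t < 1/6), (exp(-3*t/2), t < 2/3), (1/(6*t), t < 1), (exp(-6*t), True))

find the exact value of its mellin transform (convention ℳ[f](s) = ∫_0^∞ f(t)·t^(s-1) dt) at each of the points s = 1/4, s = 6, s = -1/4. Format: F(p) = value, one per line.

invert the common scale on t to get t**(3/2) on [0, 1/2); exp(-t/2) on [1/2, 2); 1/(2*t) on [2, 3); …
cuts at 1/6, 2/3, 1: linearity sums the 4 kernel integrals
for t in [0, 1/6): the term is ∫ 3*sqrt(3)*t**(3/2)·t^(s-1)
segment [1/6, 2/3) carries exp(-3*t/2); integrate it
segment [2/3, 1) carries 1/(6*t); integrate it
[1, ∞) adds the kernel integral of exp(-6*t)

F(1/4) = -2**(1/4)*3**(3/4)*uppergamma(1/4, 1)/3 - 2/9 + 6**(3/4)*uppergamma(1/4, 6)/6 + 10*2**(1/4)*3**(3/4)/63 + 2**(1/4)*3**(3/4)*uppergamma(1/4, 1/4)/3
F(6) = -20864*exp(-1)/729 + sqrt(2)/1399680 + 899*exp(-6)/1944 + 211/7290 + 157781*exp(-1/4)/11664
F(-1/4) = -2**(3/4)*3**(1/4)*uppergamma(-1/4, 1)/2 - 2/15 + 6**(1/4)*uppergamma(-1/4, 6) + 3*2**(3/4)*3**(1/4)/10 + 2**(3/4)*3**(1/4)*uppergamma(-1/4, 1/4)/2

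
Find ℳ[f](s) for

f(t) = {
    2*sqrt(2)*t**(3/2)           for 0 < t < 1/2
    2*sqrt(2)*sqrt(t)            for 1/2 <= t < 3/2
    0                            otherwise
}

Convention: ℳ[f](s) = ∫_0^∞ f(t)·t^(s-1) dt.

(4*sqrt(3)*3**s*(2*s + 3) - 4*s - 10)/(2**s*(2*s + 1)*(2*s + 3))
  Re(s) > -3/2

undo the common scale on t: t**(3/2) on [0, 1); 2*sqrt(t) on [1, 3)
summing 2 kernel integrals split by 1/2 yields ℳ[f](s)
segment [0, 1/2) carries 2*sqrt(2)*t**(3/2); integrate it
between 1/2 and 3/2 the integrand is 2*sqrt(2)*sqrt(t)·t^(s-1)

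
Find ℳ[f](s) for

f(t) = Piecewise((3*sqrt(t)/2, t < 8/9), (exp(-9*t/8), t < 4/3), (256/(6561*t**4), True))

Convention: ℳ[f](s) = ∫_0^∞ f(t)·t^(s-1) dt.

(4/9)**s*(2**s*(s - 4)*(2*s + 1)*uppergamma(s, 1) - 2**s*(s - 4)*(2*s + 1)*uppergamma(s, 3/2) + 2*2**(s + 1/2)*(s - 4) - 3**s*(2*s + 1)/81)/((s - 4)*(2*s + 1))
  -1/2 < Re(s) < 4

peel off the common scale on t: sqrt(6)*sqrt(t)/2 on [0, 4/3); exp(-3*t/4) on [4/3, 2); 16/(81*t**4) on [2, ∞)
strip the common scale on t: sqrt(t) on [0, 2); exp(-t/2) on [2, 3); t**(-4) on [3, ∞)
f breaks at 8/9, 4/3 into 3 integrals to sum
∫ 3*sqrt(t)/2·t^(s-1) over [0, 8/9)
the [8/9, 4/3) slice contributes ∫ exp(-9*t/8)·t^(s-1) dt
for t in [4/3, ∞): the term is ∫ 256/(6561*t**4)·t^(s-1)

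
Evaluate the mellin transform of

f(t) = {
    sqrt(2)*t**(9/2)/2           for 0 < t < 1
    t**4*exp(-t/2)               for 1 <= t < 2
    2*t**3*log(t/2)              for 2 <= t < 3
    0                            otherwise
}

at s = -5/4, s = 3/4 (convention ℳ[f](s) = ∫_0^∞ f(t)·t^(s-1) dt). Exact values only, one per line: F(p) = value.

remove the shared t-power first: sqrt(2)*t**(5/2)/2 on [0, 1); t**2*exp(-t/2) on [1, 2); 2*t*log(t/2) on [2, 3)
strip the shared t-power: sqrt(2)*sqrt(t)/2 on [0, 1); exp(-t/2) on [1, 2); 2*log(t/2)/t on [2, 3)
reversing the common scale on t: sqrt(t) on [0, 1/2); exp(-t) on [1/2, 1); log(t)/t on [1, 3/2)
treat the 3 regions marked off by 1, 2 separately and sum
∫ over [0, 1) of sqrt(2)*t**(9/2)/2·t^(s-1) joins the sum
on [1, 2) integrate f = t**4*exp(-t/2) against the kernel
piece [2, 3): integrate 2*t**3*log(t/2) against the kernel

F(-5/4) = -4*2**(3/4)*uppergamma(11/4, 1) - 96*3**(3/4)/49 + 2*sqrt(2)/13 + 64*2**(3/4)/49 + log(3**(24*3**(3/4)/7)/2**(24*3**(3/4)/7)) + 4*2**(3/4)*uppergamma(11/4, 1/2)
F(3/4) = -16*2**(3/4)*uppergamma(19/4, 1) - 96*3**(3/4)/25 + 2*sqrt(2)/21 + 256*2**(3/4)/225 + log(3**(72*3**(3/4)/5)/2**(72*3**(3/4)/5)) + 16*2**(3/4)*uppergamma(19/4, 1/2)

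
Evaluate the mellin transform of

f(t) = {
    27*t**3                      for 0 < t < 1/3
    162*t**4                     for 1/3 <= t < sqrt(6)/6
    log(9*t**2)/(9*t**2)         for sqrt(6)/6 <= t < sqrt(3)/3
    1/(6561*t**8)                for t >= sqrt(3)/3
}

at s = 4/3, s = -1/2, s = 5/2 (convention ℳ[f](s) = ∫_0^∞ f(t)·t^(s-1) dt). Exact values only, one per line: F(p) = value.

F(4/3) = -809*3**(1/3)/1620 - 3**(1/3)*log(3)/6 - 6**(1/3)*log(2)/6 - 5*3**(2/3)/312 + 6**(1/3)*log(3)/6 + 41*6**(1/3)/64
F(-1/2) = -6*sqrt(3)/35 - 4*6**(1/4)*log(2)/15 - 2*3**(1/4)*log(3)/15 - 3622*3**(1/4)/34425 + 4*6**(1/4)*log(3)/15 + 787*6**(1/4)/525
F(5/2) = -2374*3**(3/4)/8019 - 6**(3/4)*log(3)/27 - 2*sqrt(3)/429 + 6**(3/4)*log(2)/27 + 2*3**(3/4)*log(3)/27 + 235*6**(3/4)/1404

strip the common scale on t: t**3 on [0, 1); 2*t**4 on [1, sqrt(6)/2); log(t**2)/t**2 on [sqrt(6)/2, sqrt(3)); …
back out the power substitution: t**(3/2) on [0, 1); 2*t**2 on [1, 3/2); log(t)/t on [3/2, 3); …
along the cuts 1/3, sqrt(6)/6, sqrt(3)/3, ℳ[f](s) splits into 4 integrals
∫ over [0, 1/3) of 27*t**3·t^(s-1) joins the sum
piece [1/3, sqrt(6)/6): integrate 162*t**4 against the kernel
segment [sqrt(6)/6, sqrt(3)/3) carries log(9*t**2)/(9*t**2); integrate it
between sqrt(3)/3 and ∞ the integrand is 1/(6561*t**8)·t^(s-1)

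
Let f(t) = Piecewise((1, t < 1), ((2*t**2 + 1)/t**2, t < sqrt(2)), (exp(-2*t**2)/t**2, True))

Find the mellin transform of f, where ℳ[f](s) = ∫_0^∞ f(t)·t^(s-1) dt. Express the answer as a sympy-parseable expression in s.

(-4*2**(s/2)*s + 4*2**(s/2) + 5*2**s*s - 8*2**s + 2*s**2*uppergamma(s/2 - 1, 4) - 4*s*uppergamma(s/2 - 1, 4))/(2*2**(s/2)*s*(s - 2))
  Re(s) > 0

peel off the power substitution: 1 on [0, 1); (2*t + 1)/t on [1, 2); exp(-2*t)/t on [2, ∞)
the shared t-power comes off first: t on [0, 1); 2*t + 1 on [1, 2); exp(-2*t) on [2, ∞)
breakpoints 1, sqrt(2): one integral from each of the 3 segments
piece [0, 1): integrate 1 against the kernel
on [1, sqrt(2)): add ∫ (2*t**2 + 1)/t**2·t^(s-1) dt
on [sqrt(2), ∞): add ∫ exp(-2*t**2)/t**2·t^(s-1) dt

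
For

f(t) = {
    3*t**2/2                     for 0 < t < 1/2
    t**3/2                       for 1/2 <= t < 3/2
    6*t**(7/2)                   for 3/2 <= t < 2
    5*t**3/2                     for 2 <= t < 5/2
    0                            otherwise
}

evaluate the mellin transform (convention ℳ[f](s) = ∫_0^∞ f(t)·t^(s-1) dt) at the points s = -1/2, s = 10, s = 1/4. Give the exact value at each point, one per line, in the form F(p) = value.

F(-1/2) = -151*sqrt(2)/40 + 9*sqrt(6)/40 + 37/4 + 25*sqrt(10)/8
F(10) = -177147*sqrt(6)/4096 + 32768*sqrt(2)/9 + 11539131267/425984
F(1/4) = 2**(1/4)*(-4212*3**(3/4) - 9600 + 405*sqrt(2)*3**(1/4) + 9375*sqrt(2)*5**(1/4) + 20083*sqrt(2))/1560

integrate the 4 segments split at 1/2, 3/2, 2, then add the results
[0, 1/2) adds the kernel integral of 3*t**2/2
segment [1/2, 3/2) carries t**3/2; integrate it
segment 3/2 to 2 holds 6*t**(7/2); add its integral
over [2, 5/2), the kernel integral of 5*t**3/2 enters the sum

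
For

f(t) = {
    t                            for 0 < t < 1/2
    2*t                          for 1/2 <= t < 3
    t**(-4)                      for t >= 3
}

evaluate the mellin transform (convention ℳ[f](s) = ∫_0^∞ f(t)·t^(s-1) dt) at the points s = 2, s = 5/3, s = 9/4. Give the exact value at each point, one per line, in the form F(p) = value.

split f at 1/2, 3: ℳ[f](s) collects 3 kernel integrals
over [0, 1/2), the kernel integral of t enters the sum
segment [1/2, 3) carries 2*t; integrate it
on [3, ∞) integrate f = t**(-4) against the kernel

F(2) = 1297/72
F(5/3) = 2**(1/3)*(-189 + 13640*6**(2/3))/4032
F(9/4) = 2**(3/4)*(-63 + 27320*6**(1/4))/3276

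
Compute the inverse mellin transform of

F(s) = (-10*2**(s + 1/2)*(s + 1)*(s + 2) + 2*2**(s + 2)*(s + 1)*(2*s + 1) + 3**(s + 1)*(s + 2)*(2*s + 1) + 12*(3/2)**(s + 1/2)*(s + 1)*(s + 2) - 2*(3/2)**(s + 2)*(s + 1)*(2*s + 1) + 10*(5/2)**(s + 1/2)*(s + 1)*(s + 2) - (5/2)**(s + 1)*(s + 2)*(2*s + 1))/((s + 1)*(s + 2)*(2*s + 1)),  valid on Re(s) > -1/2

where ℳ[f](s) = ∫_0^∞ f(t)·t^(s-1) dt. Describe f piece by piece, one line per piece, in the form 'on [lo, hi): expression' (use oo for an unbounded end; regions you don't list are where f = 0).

integrate the 4 segments split at 3/2, 2, 5/2, then add the results
for t in [0, 3/2): the term is ∫ 6*sqrt(t)·t^(s-1)
on [3/2, 2) integrate f = 2*t**2 against the kernel
on [2, 5/2): add ∫ 5*sqrt(t)·t^(s-1) dt
on [5/2, 3) integrate f = t against the kernel

on [0, 3/2): 6*sqrt(t)
on [3/2, 2): 2*t**2
on [2, 5/2): 5*sqrt(t)
on [5/2, 3): t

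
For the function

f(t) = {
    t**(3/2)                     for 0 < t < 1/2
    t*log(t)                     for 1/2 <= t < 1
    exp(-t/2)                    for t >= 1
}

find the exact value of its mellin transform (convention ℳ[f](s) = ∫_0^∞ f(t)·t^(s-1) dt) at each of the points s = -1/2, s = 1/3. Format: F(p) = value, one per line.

F(-1/2) = -7/2 - sqrt(2)*sqrt(pi)*erfc(sqrt(2)/2) + sqrt(2)*log(2) + 2*exp(-1/2) + 2*sqrt(2)
F(1/3) = 2**(2/3)*(-198*2**(1/3) + 48*sqrt(2) + 132*log(2) + 99 + 352*2**(2/3)*uppergamma(1/3, 1/2))/704

breakpoints 1/2, 1: one integral from each of the 3 segments
segment 0 to 1/2 holds t**(3/2); add its integral
for t in [1/2, 1): the term is ∫ t*log(t)·t^(s-1)
on [1, ∞): add ∫ exp(-t/2)·t^(s-1) dt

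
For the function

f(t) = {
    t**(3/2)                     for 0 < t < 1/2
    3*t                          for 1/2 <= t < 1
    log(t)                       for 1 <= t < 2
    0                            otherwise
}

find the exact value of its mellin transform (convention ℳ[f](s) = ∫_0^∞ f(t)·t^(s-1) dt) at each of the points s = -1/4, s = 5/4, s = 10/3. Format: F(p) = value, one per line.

F(-1/4) = -39*2**(3/4)/5 - 2*2**(1/4) - log(2**(2*2**(3/4))) + 20
F(5/4) = -679*2**(1/4)/550 - 2**(3/4)/6 + 8*2**(1/4)*log(2)/5 + 148/75
F(10/3) = -18*2**(1/3)/25 - 9*2**(2/3)/416 + 3*2**(1/6)/464 + 1017/1300 + 12*2**(1/3)*log(2)/5

integrate the 3 segments split at 1/2, 1, then add the results
segment 0 to 1/2 holds t**(3/2); add its integral
on [1/2, 1): add ∫ 3*t·t^(s-1) dt
over [1, 2), the kernel integral of log(t) enters the sum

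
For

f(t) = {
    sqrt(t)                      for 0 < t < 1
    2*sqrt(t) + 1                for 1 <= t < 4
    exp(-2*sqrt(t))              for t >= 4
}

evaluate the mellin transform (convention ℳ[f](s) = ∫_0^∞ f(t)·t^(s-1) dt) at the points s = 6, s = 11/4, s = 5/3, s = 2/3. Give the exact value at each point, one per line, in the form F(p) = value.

reversing the power substitution: t on [0, 1); 2*t + 1 on [1, 2); exp(-2*t) on [2, ∞)
summing 3 kernel integrals split by 1, 4 yields ℳ[f](s)
segment [0, 1) carries sqrt(t); integrate it
for t in [1, 4): the term is ∫ (2*sqrt(t) + 1)·t^(s-1)
∫ over [4, ∞) of exp(-2*sqrt(t))·t^(s-1) joins the sum

F(6) = 83277/26 + 8505425*exp(-4)/8
F(11/4) = (sqrt(2)*(135135*sqrt(pi)*exp(4)*erfc(2) + 9266972)/146432 + (-98304 + 7471104*sqrt(2))*exp(4)/146432)*exp(-4)
F(5/3) = -69/65 + 2**(2/3)*uppergamma(10/3, 4)/8 + 1272*2**(1/3)/65
F(2/3) = -33/14 + 2**(2/3)*uppergamma(4/3, 4)/2 + 69*2**(1/3)/7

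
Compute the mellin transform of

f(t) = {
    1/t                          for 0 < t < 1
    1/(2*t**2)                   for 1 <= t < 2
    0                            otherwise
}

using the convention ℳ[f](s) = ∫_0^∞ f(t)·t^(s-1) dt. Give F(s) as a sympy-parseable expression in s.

peel off the power substitution: 1/sqrt(t) on [0, 1); 1/(2*t) on [1, 4)
remove the shared t-power first: sqrt(t) on [0, 1); 1/2 on [1, 4)
strip the power substitution: t on [0, 1); 1/2 on [1, 2)
decompose at 1; ℳ[f](s) sums the 2 pieces' integrals
piece [0, 1): integrate 1/t against the kernel
for t in [1, 2): the term is ∫ 1/(2*t**2)·t^(s-1)

(2**s*(s - 1) + 4*s - 12)/(8*(s - 2)*(s - 1))
  Re(s) > 1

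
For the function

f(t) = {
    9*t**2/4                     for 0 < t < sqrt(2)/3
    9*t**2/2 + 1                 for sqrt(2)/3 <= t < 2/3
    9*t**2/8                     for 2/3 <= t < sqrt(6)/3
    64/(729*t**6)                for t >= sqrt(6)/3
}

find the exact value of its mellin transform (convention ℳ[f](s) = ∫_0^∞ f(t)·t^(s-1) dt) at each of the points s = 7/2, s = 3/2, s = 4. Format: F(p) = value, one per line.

F(7/2) = 2**(3/4)*sqrt(3)*(-2610 + 5299*3**(3/4) + 7740*2**(3/4))/280665
F(3/2) = 2**(3/4)*sqrt(3)*(-2754 + 953*3**(3/4) + 3726*2**(3/4))/30618
F(4) = 11/54

the common scale on t comes off first: t**2 on [0, sqrt(2)/2); 2*t**2 + 1 on [sqrt(2)/2, 1); t**2/2 on [1, sqrt(6)/2); …
the power substitution comes off first: t on [0, 1/2); 2*t + 1 on [1/2, 1); t/2 on [1, 3/2); …
summing 4 kernel integrals split by sqrt(2)/3, 2/3, sqrt(6)/3 yields ℳ[f](s)
segment [0, sqrt(2)/3) carries 9*t**2/4; integrate it
between sqrt(2)/3 and 2/3 the integrand is (9*t**2/2 + 1)·t^(s-1)
for t in [2/3, sqrt(6)/3): the term is ∫ 9*t**2/8·t^(s-1)
for t in [sqrt(6)/3, ∞): the term is ∫ 64/(729*t**6)·t^(s-1)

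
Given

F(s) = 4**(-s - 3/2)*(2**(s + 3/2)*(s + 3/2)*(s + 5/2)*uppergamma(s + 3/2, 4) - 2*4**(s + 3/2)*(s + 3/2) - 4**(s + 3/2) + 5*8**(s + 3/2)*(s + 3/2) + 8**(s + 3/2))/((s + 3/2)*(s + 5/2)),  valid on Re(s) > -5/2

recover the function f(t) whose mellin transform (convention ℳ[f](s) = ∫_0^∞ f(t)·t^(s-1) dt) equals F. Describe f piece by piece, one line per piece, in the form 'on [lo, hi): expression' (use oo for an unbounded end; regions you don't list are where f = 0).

reversing the shared t-power: sqrt(t) on [0, 1); (2*t + 1)/sqrt(t) on [1, 2); exp(-2*t)/sqrt(t) on [2, ∞)
strip the shared t-power: 1 on [0, 1); (2*t + 1)/t on [1, 2); exp(-2*t)/t on [2, ∞)
the shared t-power comes off first: t on [0, 1); 2*t + 1 on [1, 2); exp(-2*t) on [2, ∞)
along the cuts 1, 2, ℳ[f](s) splits into 3 integrals
between 0 and 1 the integrand is t**(5/2)·t^(s-1)
segment [1, 2) carries t**(3/2)*(2*t + 1); integrate it
for t in [2, ∞): the term is ∫ t**(3/2)*exp(-2*t)·t^(s-1)

on [0, 1): t**(5/2)
on [1, 2): t**(3/2)*(2*t + 1)
on [2, oo): t**(3/2)*exp(-2*t)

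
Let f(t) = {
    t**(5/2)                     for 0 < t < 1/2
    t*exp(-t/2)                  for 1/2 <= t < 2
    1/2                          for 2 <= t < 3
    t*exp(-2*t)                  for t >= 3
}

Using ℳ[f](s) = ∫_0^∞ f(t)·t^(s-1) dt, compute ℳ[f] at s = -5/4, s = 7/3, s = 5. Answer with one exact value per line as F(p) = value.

F(-5/4) = -2**(3/4)*uppergamma(-1/4, 1)/2 - 2*3**(3/4)/45 + 2**(1/4)*uppergamma(-1/4, 6) + 3*2**(3/4)/10 + 2**(3/4)*uppergamma(-1/4, 1/4)/2
F(7/3) = -8*2**(1/3)*uppergamma(10/3, 1) - 6*2**(1/3)/7 + 3*2**(1/6)/464 + 2**(2/3)*uppergamma(10/3, 6)/16 + 27*3**(1/3)/14 + 8*2**(1/3)*uppergamma(10/3, 1/4)
F(5) = -20864*exp(-1) + sqrt(2)/1920 + 2697*exp(-6)/8 + 211/10 + 157781*exp(-1/4)/16

remove the shared t-power first: t**(3/2) on [0, 1/2); exp(-t/2) on [1/2, 2); 1/(2*t) on [2, 3); …
cuts at 1/2, 2, 3: linearity sums the 4 kernel integrals
∫ over [0, 1/2) of t**(5/2)·t^(s-1) joins the sum
segment [1/2, 2) carries t*exp(-t/2); integrate it
segment [2, 3) carries 1/2; integrate it
[3, ∞) adds the kernel integral of t*exp(-2*t)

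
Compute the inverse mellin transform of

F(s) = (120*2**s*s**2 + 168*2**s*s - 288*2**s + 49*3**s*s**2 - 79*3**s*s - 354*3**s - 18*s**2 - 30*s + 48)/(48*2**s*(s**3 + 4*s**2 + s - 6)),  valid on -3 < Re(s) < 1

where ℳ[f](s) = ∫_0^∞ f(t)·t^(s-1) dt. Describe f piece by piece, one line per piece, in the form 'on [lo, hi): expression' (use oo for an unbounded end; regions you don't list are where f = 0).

on [0, 1/2): t**3
on [1/2, 1): t**2*(2*t + 1)
on [1, 3/2): t**3/2
on [3/2, oo): 1/t

back out the shared t-power: t on [0, 1/2); 2*t + 1 on [1/2, 1); t/2 on [1, 3/2); …
summing 4 kernel integrals split by 1/2, 1, 3/2 yields ℳ[f](s)
on [0, 1/2): add ∫ t**3·t^(s-1) dt
on [1/2, 1) integrate f = t**2*(2*t + 1) against the kernel
[1, 3/2) adds the kernel integral of t**3/2
piece [3/2, ∞): integrate 1/t against the kernel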